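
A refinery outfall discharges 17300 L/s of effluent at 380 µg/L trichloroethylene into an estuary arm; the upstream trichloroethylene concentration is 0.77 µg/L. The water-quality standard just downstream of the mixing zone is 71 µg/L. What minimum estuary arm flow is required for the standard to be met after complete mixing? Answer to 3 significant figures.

Set C_mix = 71: (Q·0.7700 + 17300·380.0) / (Q + 17300) = 71
→ Q = 17300·(380.0 − 71)/(71 − 0.7700) = 76120 L/s.

76100 L/s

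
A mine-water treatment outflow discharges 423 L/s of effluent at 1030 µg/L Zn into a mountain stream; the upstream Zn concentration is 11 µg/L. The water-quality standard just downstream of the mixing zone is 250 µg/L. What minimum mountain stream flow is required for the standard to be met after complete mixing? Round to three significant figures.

1380 L/s

Set C_mix = 250: (Q·11.00 + 423.0·1030) / (Q + 423.0) = 250
→ Q = 423.0·(1030 − 250)/(250 − 11.00) = 1381 L/s.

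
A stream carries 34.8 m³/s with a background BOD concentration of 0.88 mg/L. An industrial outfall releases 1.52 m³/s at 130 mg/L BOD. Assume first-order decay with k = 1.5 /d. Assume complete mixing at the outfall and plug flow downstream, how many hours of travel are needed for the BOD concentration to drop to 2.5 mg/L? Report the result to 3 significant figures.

14.7 h

Mass balance: C = (34.80·0.8800 + 1.520·130.0) / 36.32 = 228.2/36.32 = 6.284 mg/L.
6.284·exp(−k·t) = 2.5 → t = ln(6.284/2.5)/k = 53090 s = 14.75 h.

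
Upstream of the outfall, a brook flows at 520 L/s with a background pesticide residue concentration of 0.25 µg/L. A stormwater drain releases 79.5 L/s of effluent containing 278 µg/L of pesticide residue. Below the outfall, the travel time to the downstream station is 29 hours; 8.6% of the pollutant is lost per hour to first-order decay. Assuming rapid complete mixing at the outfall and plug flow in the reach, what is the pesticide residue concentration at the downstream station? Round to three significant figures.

2.73 µg/L

Conservation of mass: C = (520.0·0.2500 + 79.50·278.0) / 599.5 = 22230/599.5 = 37.08 µg/L.
8.6%/h lost → k = −ln(1 − 0.086) = 0.08992 h⁻¹.
After decay, C = 37.08 × e^(−kt) = 37.08 × 0.07370 = 2.733 µg/L.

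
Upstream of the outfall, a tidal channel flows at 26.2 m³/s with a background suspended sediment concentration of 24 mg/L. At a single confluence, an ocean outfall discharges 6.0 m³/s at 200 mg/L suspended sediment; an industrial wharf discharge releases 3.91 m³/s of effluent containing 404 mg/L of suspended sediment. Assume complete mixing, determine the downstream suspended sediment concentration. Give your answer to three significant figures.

94.4 mg/L

Flow-weighted average: C = (26.20·24.00 + 6.000·200.0 + 3.910·404.0) / 36.11 = 3408/36.11 = 94.39 mg/L.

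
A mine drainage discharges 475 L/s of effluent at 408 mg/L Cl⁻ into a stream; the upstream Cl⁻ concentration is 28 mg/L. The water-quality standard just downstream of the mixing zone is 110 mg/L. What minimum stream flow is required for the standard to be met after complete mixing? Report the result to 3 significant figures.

1730 L/s

Set C_mix = 110: (Q·28.00 + 475.0·408.0) / (Q + 475.0) = 110
→ Q = 475.0·(408.0 − 110)/(110 − 28.00) = 1726 L/s.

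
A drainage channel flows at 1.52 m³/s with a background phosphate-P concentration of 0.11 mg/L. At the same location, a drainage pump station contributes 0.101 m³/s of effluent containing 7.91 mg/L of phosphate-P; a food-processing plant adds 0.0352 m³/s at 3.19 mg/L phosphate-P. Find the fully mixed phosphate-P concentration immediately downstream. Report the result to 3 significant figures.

0.651 mg/L

Mixed concentration C = ΣQC/ΣQ = (1.520·0.1100 + 0.1010·7.910 + 0.03520·3.190) / 1.656 = 1.078/1.656 = 0.6511 mg/L.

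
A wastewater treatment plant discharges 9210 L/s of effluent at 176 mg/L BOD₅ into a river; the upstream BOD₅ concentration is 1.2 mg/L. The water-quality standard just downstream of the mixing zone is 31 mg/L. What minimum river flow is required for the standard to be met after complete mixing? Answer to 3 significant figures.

44800 L/s

Set C_mix = 31: (Q·1.200 + 9210·176.0) / (Q + 9210) = 31
→ Q = 9210·(176.0 − 31)/(31 − 1.200) = 44810 L/s.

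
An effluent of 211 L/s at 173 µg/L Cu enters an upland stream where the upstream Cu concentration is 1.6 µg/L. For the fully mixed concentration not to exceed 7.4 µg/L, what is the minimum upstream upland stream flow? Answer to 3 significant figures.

6020 L/s

Set C_mix = 7.4: (Q·1.600 + 211.0·173.0) / (Q + 211.0) = 7.4
→ Q = 211.0·(173.0 − 7.4)/(7.4 − 1.600) = 6024 L/s.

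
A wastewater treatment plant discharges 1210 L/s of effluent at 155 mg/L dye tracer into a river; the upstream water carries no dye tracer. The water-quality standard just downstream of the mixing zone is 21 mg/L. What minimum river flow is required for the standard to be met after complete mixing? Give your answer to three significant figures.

Set C_mix = 21: (Q·0 + 1210·155.0) / (Q + 1210) = 21
→ Q = 1210·(155.0 − 21)/(21 − 0) = 7721 L/s.

7720 L/s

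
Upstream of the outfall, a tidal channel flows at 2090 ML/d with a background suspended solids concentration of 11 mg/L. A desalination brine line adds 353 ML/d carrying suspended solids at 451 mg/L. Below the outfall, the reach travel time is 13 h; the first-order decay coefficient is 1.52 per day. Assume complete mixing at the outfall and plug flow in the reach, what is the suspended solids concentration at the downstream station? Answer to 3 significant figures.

32.7 mg/L

Mixed concentration C = ΣQC/ΣQ = (2090·11.00 + 353.0·451.0) / 2443 = 182200/2443 = 74.58 mg/L.
First-order decay: C = 74.58·exp(−k·t) = 74.58·0.4390 = 32.74 mg/L.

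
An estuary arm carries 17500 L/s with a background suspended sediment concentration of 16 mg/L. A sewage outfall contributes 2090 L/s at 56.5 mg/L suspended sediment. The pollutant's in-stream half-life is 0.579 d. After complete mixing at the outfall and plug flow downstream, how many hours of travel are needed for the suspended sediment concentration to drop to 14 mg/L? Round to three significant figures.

Mass balance: C = (17500·16.00 + 2090·56.50) / 19590 = 398100/19590 = 20.32 mg/L.
Half-life 0.579 d → k = ln 2 / 0.579 = 1.197 d⁻¹.
20.32·exp(−k·t) = 14 → t = ln(20.32/14)/k = 26890 s = 7.470 h.

7.47 h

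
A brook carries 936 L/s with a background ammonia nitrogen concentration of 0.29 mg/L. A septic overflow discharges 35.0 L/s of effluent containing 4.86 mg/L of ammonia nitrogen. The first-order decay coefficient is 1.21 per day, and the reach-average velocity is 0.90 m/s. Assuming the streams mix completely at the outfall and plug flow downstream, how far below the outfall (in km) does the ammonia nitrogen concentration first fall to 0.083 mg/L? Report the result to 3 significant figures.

After mixing, C = (936.0·0.2900 + 35.00·4.860) / 971.0 = 441.5/971.0 = 0.4547 mg/L.
Set 0.4547·exp(−k·t) = 0.083 → t = ln(0.4547/0.083)/k = 121400 s = 33.74 h.
Distance = v·t = 0.90·121400 = 109300 m = 109.3 km.

109 km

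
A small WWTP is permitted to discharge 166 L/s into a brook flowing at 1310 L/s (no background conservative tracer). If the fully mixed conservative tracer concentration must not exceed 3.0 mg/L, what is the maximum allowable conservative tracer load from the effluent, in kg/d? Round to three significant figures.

Mass balance at the limit: 1310·0 + 166.0·Cₑ = 1476·3.0 → Cₑ = 26.67 mg/L.
166.0 L/s = 0.1660 m³/s. Load = 0.1660 m³/s × 26.67 g/m³ × 86 400 s/d = 382.6 kg/d.

383 kg/d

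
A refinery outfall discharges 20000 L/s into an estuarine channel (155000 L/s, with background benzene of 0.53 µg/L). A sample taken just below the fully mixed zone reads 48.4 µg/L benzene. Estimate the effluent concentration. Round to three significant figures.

419 µg/L

Mass balance: 155000·0.5300 + 20000·Cₑ = 175000·48.40
→ Cₑ = (175000·48.40 − 155000·0.5300) / 20000 = 419.4 µg/L.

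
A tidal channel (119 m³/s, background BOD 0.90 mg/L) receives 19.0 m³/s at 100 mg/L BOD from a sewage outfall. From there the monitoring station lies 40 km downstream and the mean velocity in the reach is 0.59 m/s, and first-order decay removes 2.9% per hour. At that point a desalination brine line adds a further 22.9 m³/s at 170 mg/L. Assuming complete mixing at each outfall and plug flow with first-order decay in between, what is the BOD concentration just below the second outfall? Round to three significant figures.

Mass balance: C = (119.0·0.9000 + 19.00·100.0) / 138.0 = 2007/138.0 = 14.54 mg/L; combined flow 138.0 m³/s.
Travel time t = 40·1000 / 0.59 = 67800 s = 18.83 h.
2.9%/h lost → k = −ln(1 − 0.029) = 0.02943 h⁻¹.
First-order decay: C = 14.54·exp(−k·t) = 14.54·0.5745 = 8.356 mg/L.
Second outfall: C = (138.0·8.356 + 22.90·170.0)/160.9 = 31.36 mg/L.

31.4 mg/L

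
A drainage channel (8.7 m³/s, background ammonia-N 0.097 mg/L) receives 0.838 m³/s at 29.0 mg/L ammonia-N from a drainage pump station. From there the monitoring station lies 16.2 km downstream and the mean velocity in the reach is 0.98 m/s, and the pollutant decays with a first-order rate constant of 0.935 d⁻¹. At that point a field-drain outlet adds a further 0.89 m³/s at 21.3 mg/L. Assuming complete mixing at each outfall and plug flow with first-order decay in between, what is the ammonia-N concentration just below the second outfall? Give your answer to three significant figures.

3.83 mg/L

Flow-weighted average: C = (8.700·0.09700 + 0.8380·29.00) / 9.538 = 25.15/9.538 = 2.636 mg/L; combined flow 9.538 m³/s.
Travel time t = 16.2·1000 / 0.98 = 16530 s = 4.592 h.
Applying C = C₀e^(−kt): 2.636 × 0.8362 = 2.205 mg/L.
Second outfall: C = (9.538·2.205 + 0.8900·21.30)/10.43 = 3.834 mg/L.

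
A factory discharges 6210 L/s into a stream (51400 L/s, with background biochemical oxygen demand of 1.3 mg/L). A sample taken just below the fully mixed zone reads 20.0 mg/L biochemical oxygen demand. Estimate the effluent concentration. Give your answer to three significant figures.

Mass balance: 51400·1.300 + 6210·Cₑ = 57610·20.00
→ Cₑ = (57610·20.00 − 51400·1.300) / 6210 = 174.8 mg/L.

175 mg/L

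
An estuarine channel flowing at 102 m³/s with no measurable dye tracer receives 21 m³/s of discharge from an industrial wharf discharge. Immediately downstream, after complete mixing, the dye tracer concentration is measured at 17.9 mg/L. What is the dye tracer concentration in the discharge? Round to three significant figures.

105 mg/L

Mass balance: 102.0·0 + 21.00·Cₑ = 123.0·17.90
→ Cₑ = (123.0·17.90 − 102.0·0) / 21.00 = 104.8 mg/L.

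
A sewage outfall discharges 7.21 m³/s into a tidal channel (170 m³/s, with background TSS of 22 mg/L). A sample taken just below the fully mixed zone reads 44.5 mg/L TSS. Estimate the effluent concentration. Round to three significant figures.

Mass balance: 170.0·22.00 + 7.210·Cₑ = 177.2·44.50
→ Cₑ = (177.2·44.50 − 170.0·22.00) / 7.210 = 575.0 mg/L.

575 mg/L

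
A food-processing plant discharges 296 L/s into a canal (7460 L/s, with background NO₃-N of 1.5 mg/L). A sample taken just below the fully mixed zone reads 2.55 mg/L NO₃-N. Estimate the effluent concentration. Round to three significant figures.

29.0 mg/L

Mass balance: 7460·1.500 + 296.0·Cₑ = 7756·2.550
→ Cₑ = (7756·2.550 − 7460·1.500) / 296.0 = 29.01 mg/L.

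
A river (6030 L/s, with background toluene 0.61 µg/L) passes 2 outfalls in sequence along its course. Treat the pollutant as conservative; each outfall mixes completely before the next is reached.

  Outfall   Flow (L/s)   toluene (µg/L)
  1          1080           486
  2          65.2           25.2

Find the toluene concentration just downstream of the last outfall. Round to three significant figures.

73.9 µg/L

Outfall 1: combined Q = 7110 L/s; C = (6030·0.6100 + 1080·486.0)/7110 = 74.34 µg/L.
Outfall 2: combined Q = 7175 L/s; C = (7110·74.34 + 65.20·25.20)/7175 = 73.89 µg/L.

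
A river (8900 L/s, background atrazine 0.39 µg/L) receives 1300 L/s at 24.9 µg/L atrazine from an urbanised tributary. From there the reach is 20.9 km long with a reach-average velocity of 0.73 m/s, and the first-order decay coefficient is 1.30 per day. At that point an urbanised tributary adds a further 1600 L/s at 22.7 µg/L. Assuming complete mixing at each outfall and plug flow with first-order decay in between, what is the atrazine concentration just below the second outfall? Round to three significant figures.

5.05 µg/L

Conservation of mass: C = (8900·0.3900 + 1300·24.90) / 10200 = 35840/10200 = 3.514 µg/L; combined flow 10200 L/s.
Travel time t = 20.9·1000 / 0.73 = 28630 s = 7.953 h.
Applying C = C₀e^(−kt): 3.514 × 0.6500 = 2.284 µg/L.
At the second outfall, C = (10200·2.284 + 1600·22.70) / (10200 + 1600) = 5.052 µg/L.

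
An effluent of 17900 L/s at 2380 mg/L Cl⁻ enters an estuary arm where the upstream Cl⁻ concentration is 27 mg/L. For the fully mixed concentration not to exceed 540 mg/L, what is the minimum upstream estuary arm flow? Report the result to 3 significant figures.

Set C_mix = 540: (Q·27.00 + 17900·2380) / (Q + 17900) = 540
→ Q = 17900·(2380 − 540)/(540 − 27.00) = 64200 L/s.

64200 L/s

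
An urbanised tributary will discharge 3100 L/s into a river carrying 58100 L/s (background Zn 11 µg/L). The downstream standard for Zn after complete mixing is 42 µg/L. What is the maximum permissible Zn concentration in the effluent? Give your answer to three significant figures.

At the limit, (Qr·Cr + Qe·Cₑ)/(Qr + Qe) = 42:
Cₑ = (61200·42 − 58100·11.00) / 3100 = 623.0 µg/L.

623 µg/L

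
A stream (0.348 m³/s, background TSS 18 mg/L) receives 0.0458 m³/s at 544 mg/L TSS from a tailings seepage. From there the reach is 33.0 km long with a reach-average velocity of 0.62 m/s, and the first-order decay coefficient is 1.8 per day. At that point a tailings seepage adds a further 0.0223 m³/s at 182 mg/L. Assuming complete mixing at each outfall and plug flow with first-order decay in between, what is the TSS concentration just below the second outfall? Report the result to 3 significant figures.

34.5 mg/L

After mixing, C = (0.3480·18.00 + 0.04580·544.0) / 0.3938 = 31.18/0.3938 = 79.18 mg/L; combined flow 0.3938 m³/s.
Travel time t = 33.0·1000 / 0.62 = 53230 s = 14.78 h.
After decay, C = 79.18 × e^(−kt) = 79.18 × 0.3299 = 26.12 mg/L.
Second outfall: C = (0.3938·26.12 + 0.02230·182.0)/0.4161 = 34.48 mg/L.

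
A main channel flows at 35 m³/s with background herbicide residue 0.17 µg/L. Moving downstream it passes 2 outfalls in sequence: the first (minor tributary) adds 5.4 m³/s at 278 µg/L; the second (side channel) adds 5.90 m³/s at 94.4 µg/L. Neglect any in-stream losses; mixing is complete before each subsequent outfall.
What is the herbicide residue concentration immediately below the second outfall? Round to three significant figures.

44.6 µg/L

After outfall 1: Q = 35.00 + 5.400 = 40.40 m³/s; C = (35.00·0.1700 + 5.400·278.0)/40.40 = 37.31 µg/L.
After outfall 2: Q = 40.40 + 5.900 = 46.30 m³/s; C = (40.40·37.31 + 5.900·94.40)/46.30 = 44.58 µg/L.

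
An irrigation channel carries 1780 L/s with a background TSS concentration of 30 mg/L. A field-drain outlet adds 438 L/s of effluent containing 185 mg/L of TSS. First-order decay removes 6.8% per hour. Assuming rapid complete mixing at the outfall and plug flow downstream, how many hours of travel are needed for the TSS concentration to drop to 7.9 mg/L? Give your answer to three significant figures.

After mixing, C = (1780·30.00 + 438.0·185.0) / 2218 = 134400/2218 = 60.61 mg/L.
6.8%/h lost → k = −ln(1 − 0.068) = 0.07042 h⁻¹.
60.61·exp(−k·t) = 7.9 → t = ln(60.61/7.9)/k = 104200 s = 28.93 h.

28.9 h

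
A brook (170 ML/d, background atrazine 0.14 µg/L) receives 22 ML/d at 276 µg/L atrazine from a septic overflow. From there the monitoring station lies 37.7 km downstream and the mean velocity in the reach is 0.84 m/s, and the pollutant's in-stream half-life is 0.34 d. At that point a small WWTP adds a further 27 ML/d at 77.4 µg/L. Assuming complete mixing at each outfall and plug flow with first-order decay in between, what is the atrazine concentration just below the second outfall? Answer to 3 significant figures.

Flow-weighted average: C = (170.0·0.1400 + 22.00·276.0) / 192.0 = 6096/192.0 = 31.75 µg/L; combined flow 192.0 ML/d.
Travel time t = 37.7·1000 / 0.84 = 44880 s = 12.47 h.
Half-life 0.34 d → k = ln 2 / 0.34 = 2.039 d⁻¹.
Applying C = C₀e^(−kt): 31.75 × 0.3468 = 11.01 µg/L.
At the second outfall, C = (192.0·11.01 + 27.00·77.40) / (192.0 + 27.00) = 19.20 µg/L.

19.2 µg/L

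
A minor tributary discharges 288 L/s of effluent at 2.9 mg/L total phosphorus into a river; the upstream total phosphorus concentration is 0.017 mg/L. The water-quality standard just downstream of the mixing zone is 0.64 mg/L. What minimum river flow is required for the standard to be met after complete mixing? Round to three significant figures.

Set C_mix = 0.64: (Q·0.01700 + 288.0·2.900) / (Q + 288.0) = 0.64
→ Q = 288.0·(2.900 − 0.64)/(0.64 − 0.01700) = 1045 L/s.

1040 L/s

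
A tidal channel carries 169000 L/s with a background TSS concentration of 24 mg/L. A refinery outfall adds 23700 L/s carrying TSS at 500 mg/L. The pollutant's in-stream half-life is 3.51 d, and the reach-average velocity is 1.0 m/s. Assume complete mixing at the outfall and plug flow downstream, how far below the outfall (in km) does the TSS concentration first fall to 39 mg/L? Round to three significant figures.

Mass balance: C = (169000·24.00 + 23700·500.0) / 192700 = 15910000/192700 = 82.54 mg/L.
Half-life 3.51 d → k = ln 2 / 3.51 = 0.1975 d⁻¹.
Set 82.54·exp(−k·t) = 39 → t = ln(82.54/39)/k = 328000 s = 91.12 h.
Distance = v·t = 1.0·328000 = 328000 m = 328.0 km.

328 km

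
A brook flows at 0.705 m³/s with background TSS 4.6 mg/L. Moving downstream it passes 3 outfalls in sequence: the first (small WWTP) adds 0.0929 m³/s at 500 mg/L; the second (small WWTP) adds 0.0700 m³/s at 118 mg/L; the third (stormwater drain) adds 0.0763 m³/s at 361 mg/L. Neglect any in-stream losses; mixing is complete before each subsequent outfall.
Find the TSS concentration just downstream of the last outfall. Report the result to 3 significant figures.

90.5 mg/L

Below outfall 1: Q → 0.7979 m³/s, C = (0.7050·4.600 + 0.09290·500.0)/0.7979 = 62.28 mg/L.
Below outfall 2: Q → 0.8679 m³/s, C = (0.7979·62.28 + 0.07000·118.0)/0.8679 = 66.77 mg/L.
Below outfall 3: Q → 0.9442 m³/s, C = (0.8679·66.77 + 0.07630·361.0)/0.9442 = 90.55 mg/L.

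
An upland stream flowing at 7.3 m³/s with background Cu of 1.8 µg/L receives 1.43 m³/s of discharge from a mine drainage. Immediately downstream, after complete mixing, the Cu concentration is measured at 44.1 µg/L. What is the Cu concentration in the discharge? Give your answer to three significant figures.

260 µg/L

Mass balance: 7.300·1.800 + 1.430·Cₑ = 8.730·44.10
→ Cₑ = (8.730·44.10 − 7.300·1.800) / 1.430 = 260.0 µg/L.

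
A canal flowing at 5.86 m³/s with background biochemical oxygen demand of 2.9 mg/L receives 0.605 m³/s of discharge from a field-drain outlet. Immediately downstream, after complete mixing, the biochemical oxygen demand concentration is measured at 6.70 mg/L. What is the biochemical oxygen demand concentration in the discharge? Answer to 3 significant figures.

Mass balance: 5.860·2.900 + 0.6050·Cₑ = 6.465·6.700
→ Cₑ = (6.465·6.700 − 5.860·2.900) / 0.6050 = 43.51 mg/L.

43.5 mg/L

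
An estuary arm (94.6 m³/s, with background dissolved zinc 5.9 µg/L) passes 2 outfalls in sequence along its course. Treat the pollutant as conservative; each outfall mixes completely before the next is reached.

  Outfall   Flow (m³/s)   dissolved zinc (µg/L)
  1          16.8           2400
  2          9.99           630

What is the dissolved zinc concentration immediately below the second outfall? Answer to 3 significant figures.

After outfall 1: Q = 94.60 + 16.80 = 111.4 m³/s; C = (94.60·5.900 + 16.80·2400)/111.4 = 366.9 µg/L.
After outfall 2: Q = 111.4 + 9.990 = 121.4 m³/s; C = (111.4·366.9 + 9.990·630.0)/121.4 = 388.6 µg/L.

389 µg/L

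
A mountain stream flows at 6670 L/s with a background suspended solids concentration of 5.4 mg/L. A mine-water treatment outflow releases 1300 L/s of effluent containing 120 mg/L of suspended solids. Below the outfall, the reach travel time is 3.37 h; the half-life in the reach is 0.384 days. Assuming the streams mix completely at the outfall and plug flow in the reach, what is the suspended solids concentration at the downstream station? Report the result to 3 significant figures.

Conservation of mass: C = (6670·5.400 + 1300·120.0) / 7970 = 192000/7970 = 24.09 mg/L.
Half-life 0.384 d → k = ln 2 / 0.384 = 1.805 d⁻¹.
After decay, C = 24.09 × e^(−kt) = 24.09 × 0.7761 = 18.70 mg/L.

18.7 mg/L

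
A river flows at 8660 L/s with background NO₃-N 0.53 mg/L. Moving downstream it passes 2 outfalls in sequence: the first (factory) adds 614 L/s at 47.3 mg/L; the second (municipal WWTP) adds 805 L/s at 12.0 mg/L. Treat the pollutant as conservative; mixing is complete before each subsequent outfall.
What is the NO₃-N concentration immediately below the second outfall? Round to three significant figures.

Outfall 1: combined Q = 9274 L/s; C = (8660·0.5300 + 614.0·47.30)/9274 = 3.626 mg/L.
Outfall 2: combined Q = 10080 L/s; C = (9274·3.626 + 805.0·12.00)/10080 = 4.295 mg/L.

4.30 mg/L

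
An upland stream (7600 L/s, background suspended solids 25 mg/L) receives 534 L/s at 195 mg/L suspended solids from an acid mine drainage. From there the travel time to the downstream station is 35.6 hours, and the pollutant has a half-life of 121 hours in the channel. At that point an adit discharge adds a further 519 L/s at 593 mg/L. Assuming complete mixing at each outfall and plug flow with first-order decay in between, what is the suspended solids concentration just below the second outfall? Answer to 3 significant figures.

63.3 mg/L

After mixing, C = (7600·25.00 + 534.0·195.0) / 8134 = 294100/8134 = 36.16 mg/L; combined flow 8134 L/s.
Half-life 121 h → k = ln 2 / 121 = 0.005728 h⁻¹ = 0.1375 d⁻¹.
Applying C = C₀e^(−kt): 36.16 × 0.8155 = 29.49 mg/L.
Second outfall: C = (8134·29.49 + 519.0·593.0)/8653 = 63.29 mg/L.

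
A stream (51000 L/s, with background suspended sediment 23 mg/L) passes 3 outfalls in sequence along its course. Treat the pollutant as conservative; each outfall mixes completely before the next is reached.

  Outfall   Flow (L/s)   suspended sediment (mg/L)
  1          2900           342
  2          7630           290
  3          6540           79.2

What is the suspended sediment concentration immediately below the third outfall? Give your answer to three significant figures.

Outfall 1: combined Q = 53900 L/s; C = (51000·23.00 + 2900·342.0)/53900 = 40.16 mg/L.
Outfall 2: combined Q = 61530 L/s; C = (53900·40.16 + 7630·290.0)/61530 = 71.14 mg/L.
Outfall 3: combined Q = 68070 L/s; C = (61530·71.14 + 6540·79.20)/68070 = 71.92 mg/L.

71.9 mg/L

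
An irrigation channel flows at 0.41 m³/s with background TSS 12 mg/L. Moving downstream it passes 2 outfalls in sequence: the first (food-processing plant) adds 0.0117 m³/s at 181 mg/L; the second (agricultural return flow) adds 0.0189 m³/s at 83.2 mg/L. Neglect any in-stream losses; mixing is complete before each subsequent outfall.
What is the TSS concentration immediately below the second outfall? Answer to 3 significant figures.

19.5 mg/L

Below outfall 1: Q → 0.4217 m³/s, C = (0.4100·12.00 + 0.01170·181.0)/0.4217 = 16.69 mg/L.
Below outfall 2: Q → 0.4406 m³/s, C = (0.4217·16.69 + 0.01890·83.20)/0.4406 = 19.54 mg/L.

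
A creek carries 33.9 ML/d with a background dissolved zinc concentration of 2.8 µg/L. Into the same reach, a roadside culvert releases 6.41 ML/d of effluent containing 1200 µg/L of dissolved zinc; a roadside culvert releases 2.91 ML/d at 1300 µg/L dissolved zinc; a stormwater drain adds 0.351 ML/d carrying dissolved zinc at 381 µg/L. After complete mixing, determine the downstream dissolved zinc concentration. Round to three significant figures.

Mixed concentration C = ΣQC/ΣQ = (33.90·2.800 + 6.410·1200 + 2.910·1300 + 0.3510·381.0) / 43.57 = 11700/43.57 = 268.6 µg/L.

269 µg/L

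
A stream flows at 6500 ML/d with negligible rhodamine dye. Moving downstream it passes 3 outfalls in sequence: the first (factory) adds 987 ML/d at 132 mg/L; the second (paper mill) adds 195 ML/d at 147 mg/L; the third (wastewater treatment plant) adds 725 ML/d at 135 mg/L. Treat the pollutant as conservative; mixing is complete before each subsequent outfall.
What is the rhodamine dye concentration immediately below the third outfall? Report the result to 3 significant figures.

30.5 mg/L

Outfall 1: combined Q = 7487 ML/d; C = (6500·0 + 987.0·132.0)/7487 = 17.40 mg/L.
Outfall 2: combined Q = 7682 ML/d; C = (7487·17.40 + 195.0·147.0)/7682 = 20.69 mg/L.
Outfall 3: combined Q = 8407 ML/d; C = (7682·20.69 + 725.0·135.0)/8407 = 30.55 mg/L.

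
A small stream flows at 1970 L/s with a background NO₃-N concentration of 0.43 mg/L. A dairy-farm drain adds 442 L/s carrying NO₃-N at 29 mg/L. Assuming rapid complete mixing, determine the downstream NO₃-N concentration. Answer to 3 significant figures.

5.67 mg/L

Conservation of mass: C = (1970·0.4300 + 442.0·29.00) / 2412 = 13670/2412 = 5.665 mg/L.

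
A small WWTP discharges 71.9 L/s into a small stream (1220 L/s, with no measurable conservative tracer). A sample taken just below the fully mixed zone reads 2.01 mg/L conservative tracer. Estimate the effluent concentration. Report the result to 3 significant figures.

Mass balance: 1220·0 + 71.90·Cₑ = 1292·2.010
→ Cₑ = (1292·2.010 − 1220·0) / 71.90 = 36.12 mg/L.

36.1 mg/L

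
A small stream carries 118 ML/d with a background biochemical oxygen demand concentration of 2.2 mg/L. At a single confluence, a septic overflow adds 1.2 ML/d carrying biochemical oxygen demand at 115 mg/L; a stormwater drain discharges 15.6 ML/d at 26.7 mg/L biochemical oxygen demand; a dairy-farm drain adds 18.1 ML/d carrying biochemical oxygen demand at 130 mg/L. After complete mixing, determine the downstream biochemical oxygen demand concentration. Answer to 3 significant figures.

Mixed concentration C = ΣQC/ΣQ = (118.0·2.200 + 1.200·115.0 + 15.60·26.70 + 18.10·130.0) / 152.9 = 3167/152.9 = 20.71 mg/L.

20.7 mg/L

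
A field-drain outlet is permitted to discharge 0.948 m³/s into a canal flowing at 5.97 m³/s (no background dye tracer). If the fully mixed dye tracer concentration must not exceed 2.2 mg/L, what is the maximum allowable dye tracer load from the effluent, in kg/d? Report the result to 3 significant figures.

1310 kg/d

Mass balance at the limit: 5.970·0 + 0.9480·Cₑ = 6.918·2.2 → Cₑ = 16.05 mg/L.
Load = 0.9480 m³/s × 16.05 g/m³ × 86 400 s/d = 1315 kg/d.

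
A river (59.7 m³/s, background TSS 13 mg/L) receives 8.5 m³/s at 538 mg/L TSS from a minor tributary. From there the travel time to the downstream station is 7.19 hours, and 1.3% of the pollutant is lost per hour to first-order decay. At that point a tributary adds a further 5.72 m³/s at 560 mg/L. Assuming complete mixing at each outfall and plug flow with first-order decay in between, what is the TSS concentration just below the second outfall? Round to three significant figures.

Flow-weighted average: C = (59.70·13.00 + 8.500·538.0) / 68.20 = 5349/68.20 = 78.43 mg/L; combined flow 68.20 m³/s.
1.3%/h lost → k = −ln(1 − 0.013) = 0.01309 h⁻¹.
First-order decay: C = 78.43·exp(−k·t) = 78.43·0.9102 = 71.39 mg/L.
At the second outfall, C = (68.20·71.39 + 5.720·560.0) / (68.20 + 5.720) = 109.2 mg/L.

109 mg/L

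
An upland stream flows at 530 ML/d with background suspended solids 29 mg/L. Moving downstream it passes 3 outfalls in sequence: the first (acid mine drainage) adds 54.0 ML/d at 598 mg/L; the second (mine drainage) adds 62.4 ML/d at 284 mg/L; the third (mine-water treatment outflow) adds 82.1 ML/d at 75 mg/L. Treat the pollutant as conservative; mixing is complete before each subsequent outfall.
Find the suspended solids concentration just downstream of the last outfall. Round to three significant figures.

Below outfall 1: Q → 584.0 ML/d, C = (530.0·29.00 + 54.00·598.0)/584.0 = 81.61 mg/L.
Below outfall 2: Q → 646.4 ML/d, C = (584.0·81.61 + 62.40·284.0)/646.4 = 101.2 mg/L.
Below outfall 3: Q → 728.5 ML/d, C = (646.4·101.2 + 82.10·75.00)/728.5 = 98.20 mg/L.

98.2 mg/L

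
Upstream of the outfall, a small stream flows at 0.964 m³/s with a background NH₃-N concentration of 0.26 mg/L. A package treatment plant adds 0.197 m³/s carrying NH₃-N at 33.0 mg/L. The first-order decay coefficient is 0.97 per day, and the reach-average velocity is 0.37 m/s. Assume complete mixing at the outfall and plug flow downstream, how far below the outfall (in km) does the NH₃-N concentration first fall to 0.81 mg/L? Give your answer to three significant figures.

65.0 km

Mixed concentration C = ΣQC/ΣQ = (0.9640·0.2600 + 0.1970·33.00) / 1.161 = 6.752/1.161 = 5.815 mg/L.
Set 5.815·exp(−k·t) = 0.81 → t = ln(5.815/0.81)/k = 175600 s = 48.77 h.
Distance = v·t = 0.37·175600 = 64970 m = 64.97 km.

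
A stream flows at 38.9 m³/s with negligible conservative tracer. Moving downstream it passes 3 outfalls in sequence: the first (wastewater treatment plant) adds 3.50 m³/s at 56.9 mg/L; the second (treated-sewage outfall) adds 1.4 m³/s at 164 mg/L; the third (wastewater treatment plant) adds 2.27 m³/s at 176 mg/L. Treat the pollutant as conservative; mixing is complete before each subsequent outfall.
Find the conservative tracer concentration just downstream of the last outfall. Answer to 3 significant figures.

18.0 mg/L

After outfall 1: Q = 38.90 + 3.500 = 42.40 m³/s; C = (38.90·0 + 3.500·56.90)/42.40 = 4.697 mg/L.
After outfall 2: Q = 42.40 + 1.400 = 43.80 m³/s; C = (42.40·4.697 + 1.400·164.0)/43.80 = 9.789 mg/L.
After outfall 3: Q = 43.80 + 2.270 = 46.07 m³/s; C = (43.80·9.789 + 2.270·176.0)/46.07 = 17.98 mg/L.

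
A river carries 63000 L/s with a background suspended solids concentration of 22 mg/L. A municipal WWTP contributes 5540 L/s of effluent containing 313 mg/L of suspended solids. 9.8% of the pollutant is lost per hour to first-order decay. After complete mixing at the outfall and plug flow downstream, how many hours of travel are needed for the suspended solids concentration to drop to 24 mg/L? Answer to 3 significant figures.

6.21 h

Conservation of mass: C = (63000·22.00 + 5540·313.0) / 68540 = 3120000/68540 = 45.52 mg/L.
9.8%/h lost → k = −ln(1 − 0.098) = 0.1031 h⁻¹.
45.52·exp(−k·t) = 24 → t = ln(45.52/24)/k = 22340 s = 6.206 h.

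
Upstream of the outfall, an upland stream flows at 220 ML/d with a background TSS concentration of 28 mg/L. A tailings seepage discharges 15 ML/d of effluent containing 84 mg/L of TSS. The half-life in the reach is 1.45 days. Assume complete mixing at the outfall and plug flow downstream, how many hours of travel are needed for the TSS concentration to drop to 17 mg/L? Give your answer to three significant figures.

Mass balance: C = (220.0·28.00 + 15.00·84.00) / 235.0 = 7420/235.0 = 31.57 mg/L.
Half-life 1.45 d → k = ln 2 / 1.45 = 0.4780 d⁻¹.
31.57·exp(−k·t) = 17 → t = ln(31.57/17)/k = 111900 s = 31.08 h.

31.1 h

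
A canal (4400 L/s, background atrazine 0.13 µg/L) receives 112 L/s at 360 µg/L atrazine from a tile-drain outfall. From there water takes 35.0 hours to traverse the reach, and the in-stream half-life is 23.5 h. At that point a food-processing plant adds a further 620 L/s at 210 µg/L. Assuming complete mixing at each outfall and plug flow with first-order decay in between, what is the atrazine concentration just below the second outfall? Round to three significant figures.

28.2 µg/L

Mixed concentration C = ΣQC/ΣQ = (4400·0.1300 + 112.0·360.0) / 4512 = 40890/4512 = 9.063 µg/L; combined flow 4512 L/s.
Half-life 23.5 h → k = ln 2 / 23.5 = 0.02950 h⁻¹ = 0.7079 d⁻¹.
Applying C = C₀e^(−kt): 9.063 × 0.3562 = 3.228 µg/L.
At the second outfall, C = (4512·3.228 + 620.0·210.0) / (4512 + 620.0) = 28.21 µg/L.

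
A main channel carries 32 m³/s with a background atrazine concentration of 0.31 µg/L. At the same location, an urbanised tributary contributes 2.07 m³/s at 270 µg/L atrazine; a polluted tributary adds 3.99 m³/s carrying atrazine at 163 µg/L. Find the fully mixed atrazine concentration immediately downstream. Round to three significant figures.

32.0 µg/L

Mixed concentration C = ΣQC/ΣQ = (32.00·0.3100 + 2.070·270.0 + 3.990·163.0) / 38.06 = 1219/38.06 = 32.03 µg/L.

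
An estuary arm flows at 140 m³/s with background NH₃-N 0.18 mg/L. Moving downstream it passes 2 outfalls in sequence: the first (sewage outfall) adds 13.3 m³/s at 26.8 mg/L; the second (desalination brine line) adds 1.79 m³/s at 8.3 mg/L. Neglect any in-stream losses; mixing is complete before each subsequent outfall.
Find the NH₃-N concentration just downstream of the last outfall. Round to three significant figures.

Outfall 1: combined Q = 153.3 m³/s; C = (140.0·0.1800 + 13.30·26.80)/153.3 = 2.489 mg/L.
Outfall 2: combined Q = 155.1 m³/s; C = (153.3·2.489 + 1.790·8.300)/155.1 = 2.557 mg/L.

2.56 mg/L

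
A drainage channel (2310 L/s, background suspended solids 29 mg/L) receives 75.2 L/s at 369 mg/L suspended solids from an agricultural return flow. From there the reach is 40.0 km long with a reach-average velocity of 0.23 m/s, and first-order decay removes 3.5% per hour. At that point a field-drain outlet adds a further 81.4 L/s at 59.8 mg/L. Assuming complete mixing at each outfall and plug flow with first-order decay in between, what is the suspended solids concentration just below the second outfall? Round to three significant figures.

8.84 mg/L

Mixed concentration C = ΣQC/ΣQ = (2310·29.00 + 75.20·369.0) / 2385 = 94740/2385 = 39.72 mg/L; combined flow 2385 L/s.
Travel time t = 40.0·1000 / 0.23 = 173900 s = 48.31 h.
3.5%/h lost → k = −ln(1 − 0.035) = 0.03563 h⁻¹.
Applying C = C₀e^(−kt): 39.72 × 0.1789 = 7.104 mg/L.
At the second outfall, C = (2385·7.104 + 81.40·59.80) / (2385 + 81.40) = 8.843 mg/L.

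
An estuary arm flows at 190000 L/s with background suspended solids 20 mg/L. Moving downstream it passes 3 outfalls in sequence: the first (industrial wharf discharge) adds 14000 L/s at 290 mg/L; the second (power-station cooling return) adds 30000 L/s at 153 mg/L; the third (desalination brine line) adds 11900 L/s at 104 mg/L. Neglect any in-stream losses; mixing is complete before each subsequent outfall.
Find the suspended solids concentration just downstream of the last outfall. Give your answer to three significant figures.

After outfall 1: Q = 190000 + 14000 = 204000 L/s; C = (190000·20.00 + 14000·290.0)/204000 = 38.53 mg/L.
After outfall 2: Q = 204000 + 30000 = 234000 L/s; C = (204000·38.53 + 30000·153.0)/234000 = 53.21 mg/L.
After outfall 3: Q = 234000 + 11900 = 245900 L/s; C = (234000·53.21 + 11900·104.0)/245900 = 55.66 mg/L.

55.7 mg/L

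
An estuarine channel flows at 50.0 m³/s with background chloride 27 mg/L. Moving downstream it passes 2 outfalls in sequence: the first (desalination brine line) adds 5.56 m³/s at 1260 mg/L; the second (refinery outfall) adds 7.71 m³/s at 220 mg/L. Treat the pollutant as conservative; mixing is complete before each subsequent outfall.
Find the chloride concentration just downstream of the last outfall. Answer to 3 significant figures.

Below outfall 1: Q → 55.56 m³/s, C = (50.00·27.00 + 5.560·1260)/55.56 = 150.4 mg/L.
Below outfall 2: Q → 63.27 m³/s, C = (55.56·150.4 + 7.710·220.0)/63.27 = 158.9 mg/L.

159 mg/L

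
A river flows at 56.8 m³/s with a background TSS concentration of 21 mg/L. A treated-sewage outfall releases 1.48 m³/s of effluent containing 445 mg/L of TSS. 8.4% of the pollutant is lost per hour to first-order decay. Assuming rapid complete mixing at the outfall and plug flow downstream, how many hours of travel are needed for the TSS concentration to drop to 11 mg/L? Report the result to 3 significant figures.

12.1 h

Conservation of mass: C = (56.80·21.00 + 1.480·445.0) / 58.28 = 1851/58.28 = 31.77 mg/L.
8.4%/h lost → k = −ln(1 − 0.084) = 0.08774 h⁻¹.
31.77·exp(−k·t) = 11 → t = ln(31.77/11)/k = 43510 s = 12.09 h.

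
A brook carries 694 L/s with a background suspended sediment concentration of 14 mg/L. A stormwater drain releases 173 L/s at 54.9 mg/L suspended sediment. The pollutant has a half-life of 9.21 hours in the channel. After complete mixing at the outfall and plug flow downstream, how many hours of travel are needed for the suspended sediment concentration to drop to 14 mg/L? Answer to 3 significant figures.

Flow-weighted average: C = (694.0·14.00 + 173.0·54.90) / 867.0 = 19210/867.0 = 22.16 mg/L.
Half-life 9.21 h → k = ln 2 / 9.21 = 0.07526 h⁻¹ = 1.806 d⁻¹.
22.16·exp(−k·t) = 14 → t = ln(22.16/14)/k = 21970 s = 6.103 h.

6.10 h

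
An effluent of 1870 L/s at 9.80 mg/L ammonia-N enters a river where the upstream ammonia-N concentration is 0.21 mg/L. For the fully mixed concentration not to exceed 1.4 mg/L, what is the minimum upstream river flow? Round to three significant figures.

13200 L/s

Set C_mix = 1.4: (Q·0.2100 + 1870·9.800) / (Q + 1870) = 1.4
→ Q = 1870·(9.800 − 1.4)/(1.4 − 0.2100) = 13200 L/s.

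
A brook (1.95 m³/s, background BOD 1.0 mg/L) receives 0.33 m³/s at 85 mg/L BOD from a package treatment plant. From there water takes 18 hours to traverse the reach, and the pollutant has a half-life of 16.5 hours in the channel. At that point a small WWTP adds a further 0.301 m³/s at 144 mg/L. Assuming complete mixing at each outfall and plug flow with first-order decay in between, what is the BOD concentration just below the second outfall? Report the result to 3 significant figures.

22.3 mg/L

Conservation of mass: C = (1.950·1.000 + 0.3300·85.00) / 2.280 = 30.00/2.280 = 13.16 mg/L; combined flow 2.280 m³/s.
Half-life 16.5 h → k = ln 2 / 16.5 = 0.04201 h⁻¹ = 1.008 d⁻¹.
Decay over the reach: 13.16·exp(−kt) = 13.16·0.4695 = 6.177 mg/L.
At the second outfall, C = (2.280·6.177 + 0.3010·144.0) / (2.280 + 0.3010) = 22.25 mg/L.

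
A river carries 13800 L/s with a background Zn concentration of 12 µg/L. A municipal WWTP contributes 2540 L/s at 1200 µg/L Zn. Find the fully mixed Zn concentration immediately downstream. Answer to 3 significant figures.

197 µg/L

Conservation of mass: C = (13800·12.00 + 2540·1200) / 16340 = 3214000/16340 = 196.7 µg/L.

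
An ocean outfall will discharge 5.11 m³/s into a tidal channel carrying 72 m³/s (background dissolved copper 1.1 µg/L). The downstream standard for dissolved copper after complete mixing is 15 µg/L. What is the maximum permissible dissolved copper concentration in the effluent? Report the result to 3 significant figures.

At the limit, (Qr·Cr + Qe·Cₑ)/(Qr + Qe) = 15:
Cₑ = (77.11·15 − 72.00·1.100) / 5.110 = 210.9 µg/L.

211 µg/L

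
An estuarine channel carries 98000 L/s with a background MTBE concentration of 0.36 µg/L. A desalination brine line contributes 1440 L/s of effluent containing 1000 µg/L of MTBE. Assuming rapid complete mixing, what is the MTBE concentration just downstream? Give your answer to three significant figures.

14.8 µg/L

Mixed concentration C = ΣQC/ΣQ = (98000·0.3600 + 1440·1000) / 99440 = 1475000/99440 = 14.84 µg/L.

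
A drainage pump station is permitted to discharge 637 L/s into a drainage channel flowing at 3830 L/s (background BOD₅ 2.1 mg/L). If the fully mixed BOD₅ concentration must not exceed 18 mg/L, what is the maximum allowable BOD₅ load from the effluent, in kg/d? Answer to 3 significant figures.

Mass balance at the limit: 3830·2.100 + 637.0·Cₑ = 4467·18 → Cₑ = 113.6 mg/L.
637.0 L/s = 0.6370 m³/s. Load = 0.6370 m³/s × 113.6 g/m³ × 86 400 s/d = 6252 kg/d.

6250 kg/d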